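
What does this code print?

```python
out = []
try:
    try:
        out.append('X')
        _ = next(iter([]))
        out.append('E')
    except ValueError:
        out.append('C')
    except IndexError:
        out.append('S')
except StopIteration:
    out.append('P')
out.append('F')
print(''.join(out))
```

Execution trace: 'X' (try body) → 'P' (outer except StopIteration) → 'F' (after the try/except). Output: XPF

Answer: XPF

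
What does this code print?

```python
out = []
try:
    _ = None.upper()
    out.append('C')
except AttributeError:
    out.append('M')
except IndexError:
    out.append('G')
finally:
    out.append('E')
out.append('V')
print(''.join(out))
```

Execution trace: 'M' (except AttributeError) → 'E' (finally) → 'V' (after the try/except). Output: MEV

Answer: MEV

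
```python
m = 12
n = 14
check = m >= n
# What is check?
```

Trace:
`m = 12` → m = 12
`n = 14` → n = 14
`check = m >= n` → check = False
So check = False

Answer: False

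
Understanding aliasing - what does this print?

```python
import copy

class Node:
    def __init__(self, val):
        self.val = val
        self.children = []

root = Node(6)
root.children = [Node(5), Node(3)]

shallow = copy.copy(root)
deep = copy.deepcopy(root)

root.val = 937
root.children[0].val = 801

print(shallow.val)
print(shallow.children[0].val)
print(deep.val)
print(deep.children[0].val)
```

Key concept: deep copy with custom objects.
Step by step:
`root = Node(6)` → root = Node(val=6, children=[])
`root.children = [Node(5), Node(3)]` → root = Node(val=6, children=[Node(val=5, children=[]), Node(val=3, children=[])])
`shallow = copy.copy(root)` → shallow = Node(val=6, children=[Node(val=5, children=[]), Node(val=3, children=[])])
`deep = copy.deepcopy(root)` → deep = Node(val=6, children=[Node(val=5, children=[]), Node(val=3, children=[])])
`root.val = 937` → root = Node(val=937, children=[Node(val=5, children=[]), Node(val=3, children=[])])
`root.children[0].val = 801` → root = Node(val=937, children=[Node(val=801, children=[]), Node(val=3, children=[])]); shallow = Node(val=6, children=[Node(val=801, children=[]), Node(val=3, children=[])])
`print(shallow.val)` → prints 6
`print(shallow.children[0].val)` → prints 801
`print(deep.val)` → prints 6
`print(deep.children[0].val)` → prints 5

Answer:
6
801
6
5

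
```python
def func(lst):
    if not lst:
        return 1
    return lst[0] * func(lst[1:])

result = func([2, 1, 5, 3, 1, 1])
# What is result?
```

Product over [2, 1, 5, 3, 1, 1] = 2 * 1 * 5 * 3 * 1 * 1 = 30

Answer: 30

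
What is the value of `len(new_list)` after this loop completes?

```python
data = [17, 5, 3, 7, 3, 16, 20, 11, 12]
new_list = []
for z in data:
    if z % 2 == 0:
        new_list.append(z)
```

Count even numbers in [17, 5, 3, 7, 3, 16, 20, 11, 12]
`new_list` takes the values: [] → [16] → [16, 20] → [16, 20, 12]
So `len(new_list)` = 3

Answer: 3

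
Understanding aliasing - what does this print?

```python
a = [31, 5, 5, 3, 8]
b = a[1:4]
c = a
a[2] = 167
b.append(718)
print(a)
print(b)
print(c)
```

Key concept: slice vs alias.
Step by step:
`a = [31, 5, 5, 3, 8]` → a = [31, 5, 5, 3, 8]
`b = a[1:4]` → b = [5, 5, 3]
`c = a` → c = [31, 5, 5, 3, 8] (same object as a)
`a[2] = 167` → a = [31, 5, 167, 3, 8] (same object as c); c = [31, 5, 167, 3, 8] (same object as a)
`b.append(718)` → b = [5, 5, 3, 718]
`print(a)` → prints [31, 5, 167, 3, 8]
`print(b)` → prints [5, 5, 3, 718]
`print(c)` → prints [31, 5, 167, 3, 8]

Answer:
[31, 5, 167, 3, 8]
[5, 5, 3, 718]
[31, 5, 167, 3, 8]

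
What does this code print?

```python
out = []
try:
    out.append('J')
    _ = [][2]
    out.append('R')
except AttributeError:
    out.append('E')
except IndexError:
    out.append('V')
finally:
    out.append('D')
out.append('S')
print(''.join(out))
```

Execution trace: 'J' (try body) → 'V' (except IndexError) → 'D' (finally) → 'S' (after the try/except). Output: JVDS

Answer: JVDS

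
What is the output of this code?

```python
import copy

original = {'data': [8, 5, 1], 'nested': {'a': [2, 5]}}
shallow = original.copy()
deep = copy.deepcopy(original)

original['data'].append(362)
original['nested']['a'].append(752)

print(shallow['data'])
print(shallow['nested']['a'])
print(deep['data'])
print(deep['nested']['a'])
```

Key concept: comparing shallow vs deep copy.
Step by step:
`original = {'data': [8, 5, 1], 'nested': {'a': [2, 5]}}` → original = {'data': [8, 5, 1], 'nested': {'a': [2, 5]}}
`shallow = original.copy()` → shallow = {'data': [8, 5, 1], 'nested': {'a': [2, 5]}}
`deep = copy.deepcopy(original)` → deep = {'data': [8, 5, 1], 'nested': {'a': [2, 5]}}
`original['data'].append(362)` → original = {'data': [8, 5, 1, 362], 'nested': {'a': [2, 5]}}; shallow = {'data': [8, 5, 1, 362], 'nested': {'a': [2, 5]}}
`original['nested']['a'].append(752)` → original = {'data': [8, 5, 1, 362], 'nested': {'a': [2, 5, 752]}}; shallow = {'data': [8, 5, 1, 362], 'nested': {'a': [2, 5, 752]}}
`print(shallow['data'])` → prints [8, 5, 1, 362]
`print(shallow['nested']['a'])` → prints [2, 5, 752]
`print(deep['data'])` → prints [8, 5, 1]
`print(deep['nested']['a'])` → prints [2, 5]

Answer:
[8, 5, 1, 362]
[2, 5, 752]
[8, 5, 1]
[2, 5]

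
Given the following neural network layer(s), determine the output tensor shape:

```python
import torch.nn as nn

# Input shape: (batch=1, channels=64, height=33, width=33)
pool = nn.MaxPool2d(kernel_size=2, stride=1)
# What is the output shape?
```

Input: (1, 64, 33, 33) -> Output: (1, 64, 32, 32)

Answer: (1, 64, 32, 32)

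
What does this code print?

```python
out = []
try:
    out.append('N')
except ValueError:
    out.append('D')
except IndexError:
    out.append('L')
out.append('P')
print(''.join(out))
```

Execution trace: 'N' (try body, no exception) → 'P' (after the try/except). Output: NP

Answer: NP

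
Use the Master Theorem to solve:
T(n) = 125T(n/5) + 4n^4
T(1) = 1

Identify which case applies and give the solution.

a=125, b=5, f(n)=4n^4. log_5(125) = 3. Since c=4 > 3 and the regularity condition holds (125(n/5)^4 = (125/5^4)n^4 with 125/5^4 < 1), Case 3 applies: T(n) = Θ(f(n)) = O(n^4).

Answer: O(n^4) - Case 3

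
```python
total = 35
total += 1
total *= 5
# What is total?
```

Trace:
`total = 35` → total = 35
`total += 1` → total = 36
`total *= 5` → total = 180
So total = 180

Answer: 180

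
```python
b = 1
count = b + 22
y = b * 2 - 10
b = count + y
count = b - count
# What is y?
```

Trace:
`b = 1` → b = 1
`count = b + 22` → count = 23
`y = b * 2 - 10` → y = -8
`b = count + y` → b = 15
`count = b - count` → count = -8
So y = -8

Answer: -8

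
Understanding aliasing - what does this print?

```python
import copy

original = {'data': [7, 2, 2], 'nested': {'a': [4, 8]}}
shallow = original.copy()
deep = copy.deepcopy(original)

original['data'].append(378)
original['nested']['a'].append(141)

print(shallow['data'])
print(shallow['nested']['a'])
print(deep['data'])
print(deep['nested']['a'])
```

Key concept: comparing shallow vs deep copy.
Step by step:
`original = {'data': [7, 2, 2], 'nested': {'a': [4, 8]}}` → original = {'data': [7, 2, 2], 'nested': {'a': [4, 8]}}
`shallow = original.copy()` → shallow = {'data': [7, 2, 2], 'nested': {'a': [4, 8]}}
`deep = copy.deepcopy(original)` → deep = {'data': [7, 2, 2], 'nested': {'a': [4, 8]}}
`original['data'].append(378)` → original = {'data': [7, 2, 2, 378], 'nested': {'a': [4, 8]}}; shallow = {'data': [7, 2, 2, 378], 'nested': {'a': [4, 8]}}
`original['nested']['a'].append(141)` → original = {'data': [7, 2, 2, 378], 'nested': {'a': [4, 8, 141]}}; shallow = {'data': [7, 2, 2, 378], 'nested': {'a': [4, 8, 141]}}
`print(shallow['data'])` → prints [7, 2, 2, 378]
`print(shallow['nested']['a'])` → prints [4, 8, 141]
`print(deep['data'])` → prints [7, 2, 2]
`print(deep['nested']['a'])` → prints [4, 8]

Answer:
[7, 2, 2, 378]
[4, 8, 141]
[7, 2, 2]
[4, 8]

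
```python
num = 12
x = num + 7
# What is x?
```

Trace:
`num = 12` → num = 12
`x = num + 7` → x = 19
So x = 19

Answer: 19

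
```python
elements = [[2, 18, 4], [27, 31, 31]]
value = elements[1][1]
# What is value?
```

Trace:
`elements = [[2, 18, 4], [27, 31, 31]]` → elements = [[2, 18, 4], [27, 31, 31]]
`value = elements[1][1]` → value = 31
So value = 31

Answer: 31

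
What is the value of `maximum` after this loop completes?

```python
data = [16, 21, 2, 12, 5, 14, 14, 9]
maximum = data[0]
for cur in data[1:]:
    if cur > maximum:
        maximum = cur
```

Maximum of [16, 21, 2, 12, 5, 14, 14, 9]
`maximum` takes the values: 16 → 21

Answer: 21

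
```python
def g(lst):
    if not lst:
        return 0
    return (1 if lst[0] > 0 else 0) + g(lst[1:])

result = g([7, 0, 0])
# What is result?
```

Count of positive elements in [7, 0, 0] = 1

Answer: 1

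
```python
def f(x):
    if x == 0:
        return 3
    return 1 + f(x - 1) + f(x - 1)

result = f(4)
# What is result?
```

f(x) = 1 + 2·f(x-1), f(0)=3. Closed form: (3+1)·2^4 - 1 = 63.

Answer: 63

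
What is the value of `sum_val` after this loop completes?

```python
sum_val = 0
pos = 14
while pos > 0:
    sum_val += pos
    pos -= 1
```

Sum 14 down to 1
`sum_val` takes the values: 0 → 14 → 27 → 39 → 50 → 60 → 69 → 77 → 84 → 90 → 95 → 99 → 102 → 104 → 105

Answer: 105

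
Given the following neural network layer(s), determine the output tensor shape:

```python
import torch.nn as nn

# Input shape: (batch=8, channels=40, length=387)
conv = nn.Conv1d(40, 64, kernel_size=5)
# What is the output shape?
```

Input: (8, 40, 387) -> Output: (8, 64, 383)

Answer: (8, 64, 383)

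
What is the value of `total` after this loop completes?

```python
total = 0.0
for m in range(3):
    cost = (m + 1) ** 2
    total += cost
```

Sum of squared losses 1² + 2² + ... + 3²
`total` takes the values: 0.0 → 1.0 → 5.0 → 14.0

Answer: 14.0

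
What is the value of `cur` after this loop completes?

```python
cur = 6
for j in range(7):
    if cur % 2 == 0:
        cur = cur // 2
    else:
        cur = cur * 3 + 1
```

Collatz-style transformation from 6
`cur` takes the values: 6 → 3 → 10 → 5 → 16 → 8 → 4 → 2

Answer: 2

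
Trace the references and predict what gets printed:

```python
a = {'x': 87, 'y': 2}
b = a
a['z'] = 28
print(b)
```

Key concept: dict aliasing.
Step by step:
`a = {'x': 87, 'y': 2}` → a = {'x': 87, 'y': 2}
`b = a` → b = {'x': 87, 'y': 2} (same object as a)
`a['z'] = 28` → a = {'x': 87, 'y': 2, 'z': 28} (same object as b); b = {'x': 87, 'y': 2, 'z': 28} (same object as a)
`print(b)` → prints {'x': 87, 'y': 2, 'z': 28}

Answer: {'x': 87, 'y': 2, 'z': 28}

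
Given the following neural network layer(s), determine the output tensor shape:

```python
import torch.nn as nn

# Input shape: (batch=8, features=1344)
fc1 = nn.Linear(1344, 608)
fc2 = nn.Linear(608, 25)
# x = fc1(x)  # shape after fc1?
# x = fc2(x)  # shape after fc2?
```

Input: (8, 1344) -> after fc1: (8, 608) -> Output: (8, 25)

Answer: (8, 25)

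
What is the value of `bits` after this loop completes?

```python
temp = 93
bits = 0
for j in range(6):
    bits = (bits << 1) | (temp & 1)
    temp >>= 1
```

Reverse lowest 6 bits of 93
`bits` takes the values: 0 → 1 → 2 → 5 → 11 → 23 → 46

Answer: 46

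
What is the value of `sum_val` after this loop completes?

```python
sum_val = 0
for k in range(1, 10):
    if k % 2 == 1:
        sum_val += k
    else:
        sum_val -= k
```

Add odd, subtract even
`sum_val` takes the values: 0 → 1 → -1 → 2 → -2 → 3 → -3 → 4 → -4 → 5

Answer: 5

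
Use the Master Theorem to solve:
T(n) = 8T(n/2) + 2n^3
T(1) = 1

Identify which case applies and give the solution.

a=8, b=2, f(n)=2n^3. log_2(8) = 3. Since c=3 = 3, Case 2 applies: T(n) = Θ(n^log_b(a) · log n) = O(n^3 log n).

Answer: O(n^3 log n) - Case 2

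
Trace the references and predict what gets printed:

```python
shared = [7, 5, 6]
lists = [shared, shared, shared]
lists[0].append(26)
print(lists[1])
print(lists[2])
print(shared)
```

Key concept: list of same reference.
Step by step:
`shared = [7, 5, 6]` → shared = [7, 5, 6]
`lists = [shared, shared, shared]` → lists = [[7, 5, 6], [7, 5, 6], [7, 5, 6]]
`lists[0].append(26)` → shared = [7, 5, 6, 26]; lists = [[7, 5, 6, 26], [7, 5, 6, 26], [7, 5, 6, 26]]
`print(lists[1])` → prints [7, 5, 6, 26]
`print(lists[2])` → prints [7, 5, 6, 26]
`print(shared)` → prints [7, 5, 6, 26]

Answer:
[7, 5, 6, 26]
[7, 5, 6, 26]
[7, 5, 6, 26]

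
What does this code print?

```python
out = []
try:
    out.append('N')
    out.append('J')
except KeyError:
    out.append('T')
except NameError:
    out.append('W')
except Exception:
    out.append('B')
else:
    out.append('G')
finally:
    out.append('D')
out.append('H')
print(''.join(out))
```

Execution trace: 'N' (try body) → 'J' (try body, no exception) → 'G' (else) → 'D' (finally) → 'H' (after the try/except). Output: NJGDH

Answer: NJGDH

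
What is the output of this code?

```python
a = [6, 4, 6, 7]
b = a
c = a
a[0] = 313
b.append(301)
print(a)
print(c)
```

Key concept: multiple aliases.
Step by step:
`a = [6, 4, 6, 7]` → a = [6, 4, 6, 7]
`b = a` → b = [6, 4, 6, 7] (same object as a)
`c = a` → c = [6, 4, 6, 7] (same object as a, b)
`a[0] = 313` → a = [313, 4, 6, 7] (same object as b, c); b = [313, 4, 6, 7] (same object as a, c); c = [313, 4, 6, 7] (same object as a, b)
`b.append(301)` → a = [313, 4, 6, 7, 301] (same object as b, c); b = [313, 4, 6, 7, 301] (same object as a, c); c = [313, 4, 6, 7, 301] (same object as a, b)
`print(a)` → prints [313, 4, 6, 7, 301]
`print(c)` → prints [313, 4, 6, 7, 301]

Answer:
[313, 4, 6, 7, 301]
[313, 4, 6, 7, 301]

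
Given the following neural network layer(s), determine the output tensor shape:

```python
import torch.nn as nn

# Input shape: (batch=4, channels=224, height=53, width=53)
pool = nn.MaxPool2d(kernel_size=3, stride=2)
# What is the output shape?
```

Input: (4, 224, 53, 53) -> Output: (4, 224, 26, 26)

Answer: (4, 224, 26, 26)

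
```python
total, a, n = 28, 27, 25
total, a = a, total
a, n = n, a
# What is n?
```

Trace:
`total, a, n = 28, 27, 25` → total = 28; a = 27; n = 25
`total, a = a, total` → total = 27; a = 28
`a, n = n, a` → a = 25; n = 28
So n = 28

Answer: 28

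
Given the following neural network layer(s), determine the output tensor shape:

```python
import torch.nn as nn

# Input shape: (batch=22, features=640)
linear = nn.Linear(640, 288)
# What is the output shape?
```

Input: (22, 640) -> Output: (22, 288)

Answer: (22, 288)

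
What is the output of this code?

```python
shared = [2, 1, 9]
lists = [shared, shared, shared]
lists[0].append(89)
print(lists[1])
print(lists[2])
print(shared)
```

Key concept: list of same reference.
Step by step:
`shared = [2, 1, 9]` → shared = [2, 1, 9]
`lists = [shared, shared, shared]` → lists = [[2, 1, 9], [2, 1, 9], [2, 1, 9]]
`lists[0].append(89)` → shared = [2, 1, 9, 89]; lists = [[2, 1, 9, 89], [2, 1, 9, 89], [2, 1, 9, 89]]
`print(lists[1])` → prints [2, 1, 9, 89]
`print(lists[2])` → prints [2, 1, 9, 89]
`print(shared)` → prints [2, 1, 9, 89]

Answer:
[2, 1, 9, 89]
[2, 1, 9, 89]
[2, 1, 9, 89]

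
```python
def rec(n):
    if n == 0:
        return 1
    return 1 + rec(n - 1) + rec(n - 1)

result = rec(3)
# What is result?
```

rec(n) = 1 + 2·rec(n-1), rec(0)=1. Closed form: (1+1)·2^3 - 1 = 15.

Answer: 15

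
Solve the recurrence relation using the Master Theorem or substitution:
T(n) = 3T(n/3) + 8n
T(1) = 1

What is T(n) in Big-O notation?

By Master Theorem: a=3, b=3, f(n)=8n. Since log_3(3) = 1 and f(n) = Θ(n^1), Case 2 applies. T(n) = O(n log n).

Answer: O(n log n)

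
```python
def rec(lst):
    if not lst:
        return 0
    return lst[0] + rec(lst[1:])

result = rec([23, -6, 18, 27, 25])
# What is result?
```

23 + (-6) + 18 + 27 + 25 + 0 = 87

Answer: 87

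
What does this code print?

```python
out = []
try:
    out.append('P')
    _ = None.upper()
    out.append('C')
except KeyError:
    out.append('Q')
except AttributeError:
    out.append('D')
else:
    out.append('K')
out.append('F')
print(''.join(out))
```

Execution trace: 'P' (try body) → 'D' (except AttributeError) → 'F' (after the try/except). Output: PDF

Answer: PDF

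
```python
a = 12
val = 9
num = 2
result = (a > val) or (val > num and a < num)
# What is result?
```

Trace:
`a = 12` → a = 12
`val = 9` → val = 9
`num = 2` → num = 2
`result = (a > val) or (val > num and a < num)` → result = True
So result = True

Answer: True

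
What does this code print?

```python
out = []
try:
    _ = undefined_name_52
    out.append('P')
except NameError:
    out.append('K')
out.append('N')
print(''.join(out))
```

Execution trace: 'K' (except NameError) → 'N' (after the try/except). Output: KN

Answer: KN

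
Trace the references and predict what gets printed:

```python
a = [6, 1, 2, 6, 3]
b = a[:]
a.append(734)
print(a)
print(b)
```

Key concept: slice [:] creates copy.
Step by step:
`a = [6, 1, 2, 6, 3]` → a = [6, 1, 2, 6, 3]
`b = a[:]` → b = [6, 1, 2, 6, 3]
`a.append(734)` → a = [6, 1, 2, 6, 3, 734]
`print(a)` → prints [6, 1, 2, 6, 3, 734]
`print(b)` → prints [6, 1, 2, 6, 3]

Answer:
[6, 1, 2, 6, 3, 734]
[6, 1, 2, 6, 3]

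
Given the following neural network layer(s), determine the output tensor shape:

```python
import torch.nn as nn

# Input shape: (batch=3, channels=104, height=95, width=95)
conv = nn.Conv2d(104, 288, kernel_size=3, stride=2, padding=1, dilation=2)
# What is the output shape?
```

Input: (3, 104, 95, 95) -> Output: (3, 288, 47, 47)

Answer: (3, 288, 47, 47)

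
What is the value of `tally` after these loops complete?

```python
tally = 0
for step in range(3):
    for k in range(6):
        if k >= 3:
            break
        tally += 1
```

Inner breaks at 3, outer runs 3 times
`tally` takes the values: 0 → 1 → 2 → 3 → 4 → 5 → 6 → 7 → 8 → 9

Answer: 9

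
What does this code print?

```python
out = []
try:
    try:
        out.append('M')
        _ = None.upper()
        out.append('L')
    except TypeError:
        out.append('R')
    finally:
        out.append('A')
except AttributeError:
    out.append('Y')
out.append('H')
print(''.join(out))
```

Execution trace: 'M' (try body) → 'A' (finally) → 'Y' (outer except AttributeError) → 'H' (after the try/except). Output: MAYH

Answer: MAYH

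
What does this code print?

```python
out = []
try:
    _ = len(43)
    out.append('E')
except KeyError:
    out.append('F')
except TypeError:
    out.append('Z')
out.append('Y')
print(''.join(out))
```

Execution trace: 'Z' (except TypeError) → 'Y' (after the try/except). Output: ZY

Answer: ZY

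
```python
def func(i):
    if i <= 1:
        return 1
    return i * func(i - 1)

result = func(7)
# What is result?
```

func(7) = 7 * 6 * 5 * 4 * 3 * 2 * 1 = 5040

Answer: 5040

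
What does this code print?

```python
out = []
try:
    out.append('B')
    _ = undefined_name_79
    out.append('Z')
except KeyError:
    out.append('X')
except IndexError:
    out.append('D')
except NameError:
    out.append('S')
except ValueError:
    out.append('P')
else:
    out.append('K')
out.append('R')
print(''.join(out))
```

Execution trace: 'B' (try body) → 'S' (except NameError) → 'R' (after the try/except). Output: BSR

Answer: BSR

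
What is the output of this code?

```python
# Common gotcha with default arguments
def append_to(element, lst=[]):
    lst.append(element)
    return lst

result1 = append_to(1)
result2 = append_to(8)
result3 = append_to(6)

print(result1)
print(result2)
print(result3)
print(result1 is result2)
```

Key concept: mutable default argument gotcha.
Step by step:
`result1 = append_to(1)` → result1 = [1]
`result2 = append_to(8)` → result1 = [1, 8] (same object as result2); result2 = [1, 8] (same object as result1)
`result3 = append_to(6)` → result1 = [1, 8, 6] (same object as result2, result3); result2 = [1, 8, 6] (same object as result1, result3); result3 = [1, 8, 6] (same object as result1, result2)
`print(result1)` → prints [1, 8, 6]
`print(result2)` → prints [1, 8, 6]
`print(result3)` → prints [1, 8, 6]
`print(result1 is result2)` → prints True

Answer:
[1, 8, 6]
[1, 8, 6]
[1, 8, 6]
True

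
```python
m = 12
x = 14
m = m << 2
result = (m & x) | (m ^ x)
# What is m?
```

Trace:
`m = 12` → m = 12
`x = 14` → x = 14
`m = m << 2` → m = 48
`result = (m & x) | (m ^ x)` → result = 62
So m = 48

Answer: 48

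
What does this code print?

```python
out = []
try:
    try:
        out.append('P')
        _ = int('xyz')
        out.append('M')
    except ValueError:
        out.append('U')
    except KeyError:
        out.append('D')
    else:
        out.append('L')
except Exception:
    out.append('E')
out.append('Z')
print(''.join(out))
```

Execution trace: 'P' (inner try body) → 'U' (inner except ValueError) → 'Z' (after the try/except). Output: PUZ

Answer: PUZ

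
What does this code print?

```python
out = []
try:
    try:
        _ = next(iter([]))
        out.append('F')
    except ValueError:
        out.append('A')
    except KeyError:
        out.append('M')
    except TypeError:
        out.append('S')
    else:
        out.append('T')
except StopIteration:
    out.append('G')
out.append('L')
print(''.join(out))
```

Execution trace: 'G' (outer except StopIteration) → 'L' (after the try/except). Output: GL

Answer: GL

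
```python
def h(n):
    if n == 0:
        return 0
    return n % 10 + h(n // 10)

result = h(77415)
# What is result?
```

Sum of digits of 77415: 5 + 1 + 4 + 7 + 7 = 24

Answer: 24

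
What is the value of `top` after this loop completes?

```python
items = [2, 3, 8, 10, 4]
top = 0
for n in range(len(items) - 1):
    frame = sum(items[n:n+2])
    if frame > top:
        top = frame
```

Max sum of 2-element window in [2, 3, 8, 10, 4]
`top` takes the values: 0 → 5 → 11 → 18

Answer: 18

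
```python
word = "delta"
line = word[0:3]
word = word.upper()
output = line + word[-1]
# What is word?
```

Trace:
`word = "delta"` → word = 'delta'
`line = word[0:3]` → line = 'del'
`word = word.upper()` → word = 'DELTA'
`output = line + word[-1]` → output = 'delA'
So word = 'DELTA'

Answer: 'DELTA'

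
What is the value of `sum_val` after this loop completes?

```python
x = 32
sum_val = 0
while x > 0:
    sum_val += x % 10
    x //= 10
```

Sum digits of 32
`sum_val` takes the values: 0 → 2 → 5

Answer: 5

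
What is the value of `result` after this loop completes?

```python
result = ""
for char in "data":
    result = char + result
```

Reverse 'data'
`result` takes the values: "" → "d" → "ad" → "tad" → "atad"

Answer: "atad"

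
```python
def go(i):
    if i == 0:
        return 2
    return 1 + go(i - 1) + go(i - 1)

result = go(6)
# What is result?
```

go(i) = 1 + 2·go(i-1), go(0)=2. Closed form: (2+1)·2^6 - 1 = 191.

Answer: 191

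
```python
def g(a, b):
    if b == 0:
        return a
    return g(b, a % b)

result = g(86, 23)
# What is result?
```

g(86, 23) -> g(23, 17) -> g(17, 6) -> g(6, 5) -> g(5, 1) -> g(1, 0) -> 1

Answer: 1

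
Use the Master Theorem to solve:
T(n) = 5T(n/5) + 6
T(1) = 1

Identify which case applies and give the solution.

a=5, b=5, f(n)=6. log_5(5) = 1. Since c=0 < 1, Case 1 applies: T(n) = Θ(n^log_b(a)) = O(n).

Answer: O(n) - Case 1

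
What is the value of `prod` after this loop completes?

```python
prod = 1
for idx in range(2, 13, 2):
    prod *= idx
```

Product of even numbers 2 to 12
`prod` takes the values: 1 → 2 → 8 → 48 → 384 → 3840 → 46080

Answer: 46080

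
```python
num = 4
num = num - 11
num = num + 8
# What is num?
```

Trace:
`num = 4` → num = 4
`num = num - 11` → num = -7
`num = num + 8` → num = 1
So num = 1

Answer: 1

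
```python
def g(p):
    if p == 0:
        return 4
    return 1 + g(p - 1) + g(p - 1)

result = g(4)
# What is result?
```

g(p) = 1 + 2·g(p-1), g(0)=4. Closed form: (4+1)·2^4 - 1 = 79.

Answer: 79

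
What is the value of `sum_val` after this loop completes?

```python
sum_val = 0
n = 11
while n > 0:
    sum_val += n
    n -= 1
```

Sum 11 down to 1
`sum_val` takes the values: 0 → 11 → 21 → 30 → 38 → 45 → 51 → 56 → 60 → 63 → 65 → 66

Answer: 66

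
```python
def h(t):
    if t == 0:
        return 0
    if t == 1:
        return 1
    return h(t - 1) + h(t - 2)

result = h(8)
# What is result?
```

Build up from base cases: h(0)=0, h(1)=1, h(2)=1, h(3)=2, h(4)=3, h(5)=5, h(6)=8, ..., h(8)=21

Answer: 21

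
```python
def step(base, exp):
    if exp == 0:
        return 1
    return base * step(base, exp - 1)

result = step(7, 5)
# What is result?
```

step(7, 5) = 7 * 7 * 7 * 7 * 7 = 16807

Answer: 16807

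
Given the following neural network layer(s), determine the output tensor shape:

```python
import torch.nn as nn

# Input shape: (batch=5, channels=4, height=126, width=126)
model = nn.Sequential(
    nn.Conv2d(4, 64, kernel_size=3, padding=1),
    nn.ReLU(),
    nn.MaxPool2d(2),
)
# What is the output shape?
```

Input: (5, 4, 126, 126) -> after Conv2d: (5, 64, 126, 126) -> after ReLU: (5, 64, 126, 126) -> Output: (5, 64, 63, 63)

Answer: (5, 64, 63, 63)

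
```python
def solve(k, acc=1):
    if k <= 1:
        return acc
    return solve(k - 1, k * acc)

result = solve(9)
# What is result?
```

Accumulator trace (n, acc): (9, 1) -> (8, 9) -> (7, 72) -> (6, 504) -> (5, 3024) -> (4, 15120) -> (3, 60480) -> (2, 181440) -> (1, 362880) -> return 362880

Answer: 362880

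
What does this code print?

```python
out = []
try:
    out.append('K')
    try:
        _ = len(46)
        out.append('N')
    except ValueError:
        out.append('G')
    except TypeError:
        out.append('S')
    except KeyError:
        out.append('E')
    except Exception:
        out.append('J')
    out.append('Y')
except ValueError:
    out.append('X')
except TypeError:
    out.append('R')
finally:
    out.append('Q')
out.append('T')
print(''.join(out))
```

Execution trace: 'K' (try body) → 'S' (inner except TypeError) → 'Y' (try body, no exception) → 'Q' (finally) → 'T' (after the try/except). Output: KSYQT

Answer: KSYQT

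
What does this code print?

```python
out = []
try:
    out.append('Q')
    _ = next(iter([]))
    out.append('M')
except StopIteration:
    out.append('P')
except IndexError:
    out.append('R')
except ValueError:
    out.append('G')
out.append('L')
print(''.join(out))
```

Execution trace: 'Q' (try body) → 'P' (except StopIteration) → 'L' (after the try/except). Output: QPL

Answer: QPL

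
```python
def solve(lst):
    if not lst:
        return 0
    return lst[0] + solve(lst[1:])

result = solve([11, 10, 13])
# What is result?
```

11 + 10 + 13 + 0 = 34

Answer: 34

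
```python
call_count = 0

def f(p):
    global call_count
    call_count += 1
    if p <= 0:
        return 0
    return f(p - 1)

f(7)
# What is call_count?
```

Linear recursion stepping by 1: 8 calls from p=7 down to ≤0.

Answer: 8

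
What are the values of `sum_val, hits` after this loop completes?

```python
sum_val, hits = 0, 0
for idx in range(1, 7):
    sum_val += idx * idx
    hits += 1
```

Sum of squares and count
`sum_val, hits` takes the values: (0, 0) → (1, 0) → (1, 1) → (5, 1) → (5, 2) → (14, 2) → (14, 3) → (30, 3) → (30, 4) → (55, 4) → (55, 5) → (91, 5) → (91, 6)

Answer: 91, 6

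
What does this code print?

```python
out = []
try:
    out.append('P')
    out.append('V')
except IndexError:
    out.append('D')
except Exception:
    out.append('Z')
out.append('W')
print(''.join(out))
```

Execution trace: 'P' (try body) → 'V' (try body, no exception) → 'W' (after the try/except). Output: PVW

Answer: PVW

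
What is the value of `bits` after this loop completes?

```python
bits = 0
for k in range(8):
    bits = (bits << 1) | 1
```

Build 8 consecutive 1-bits: 0b11111111
`bits` takes the values: 0 → 1 → 3 → 7 → 15 → 31 → 63 → 127 → 255

Answer: 255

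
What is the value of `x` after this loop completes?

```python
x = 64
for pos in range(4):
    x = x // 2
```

Halve 4 times: 64 // 2^4 = 4
`x` takes the values: 64 → 32 → 16 → 8 → 4

Answer: 4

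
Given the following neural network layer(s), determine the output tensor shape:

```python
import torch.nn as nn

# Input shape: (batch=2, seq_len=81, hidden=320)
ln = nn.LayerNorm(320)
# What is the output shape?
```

Input: (2, 81, 320) -> Output: (2, 81, 320)

Answer: (2, 81, 320)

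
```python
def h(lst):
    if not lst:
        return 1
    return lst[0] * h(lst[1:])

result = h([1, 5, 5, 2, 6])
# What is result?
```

Product over [1, 5, 5, 2, 6] = 1 * 5 * 5 * 2 * 6 = 300

Answer: 300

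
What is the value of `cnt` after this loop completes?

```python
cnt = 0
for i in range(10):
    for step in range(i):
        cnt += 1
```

Triangle number: 0+1+2+...+9
`cnt` takes the values: 0 → 1 → 2 → 3 → 4 → 5 → 6 → 7 → 8 → 9 → 10 → 11 → 12 → 13 → 14 → 15 → 16 → 17 → 18 → 19 → 20 → 21 → 22 → 23 → 24 → 25 → 26 → 27 → 28 → 29 → … → 41 → 42 → 43 → 44 → 45

Answer: 45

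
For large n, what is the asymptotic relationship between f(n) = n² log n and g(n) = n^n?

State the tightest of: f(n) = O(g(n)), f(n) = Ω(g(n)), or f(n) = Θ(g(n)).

n² log n vs n^n: f(n) = O(g(n)) but not Ω(g(n)) — n^n grows strictly faster than n² log n.

Answer: f(n) = O(g(n)) but not Ω(g(n)) — n^n grows strictly faster than n² log n.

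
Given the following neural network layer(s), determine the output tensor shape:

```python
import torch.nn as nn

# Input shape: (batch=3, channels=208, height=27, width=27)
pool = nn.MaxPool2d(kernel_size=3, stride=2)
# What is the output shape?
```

Input: (3, 208, 27, 27) -> Output: (3, 208, 13, 13)

Answer: (3, 208, 13, 13)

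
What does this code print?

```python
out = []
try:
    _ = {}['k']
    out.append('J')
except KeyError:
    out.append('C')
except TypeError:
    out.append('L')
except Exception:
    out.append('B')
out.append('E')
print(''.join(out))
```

Execution trace: 'C' (except KeyError) → 'E' (after the try/except). Output: CE

Answer: CE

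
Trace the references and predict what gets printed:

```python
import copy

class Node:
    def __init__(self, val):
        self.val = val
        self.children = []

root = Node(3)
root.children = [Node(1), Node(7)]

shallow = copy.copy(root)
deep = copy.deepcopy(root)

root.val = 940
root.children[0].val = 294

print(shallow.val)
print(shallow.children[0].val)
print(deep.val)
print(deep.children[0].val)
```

Key concept: deep copy with custom objects.
Step by step:
`root = Node(3)` → root = Node(val=3, children=[])
`root.children = [Node(1), Node(7)]` → root = Node(val=3, children=[Node(val=1, children=[]), Node(val=7, children=[])])
`shallow = copy.copy(root)` → shallow = Node(val=3, children=[Node(val=1, children=[]), Node(val=7, children=[])])
`deep = copy.deepcopy(root)` → deep = Node(val=3, children=[Node(val=1, children=[]), Node(val=7, children=[])])
`root.val = 940` → root = Node(val=940, children=[Node(val=1, children=[]), Node(val=7, children=[])])
`root.children[0].val = 294` → root = Node(val=940, children=[Node(val=294, children=[]), Node(val=7, children=[])]); shallow = Node(val=3, children=[Node(val=294, children=[]), Node(val=7, children=[])])
`print(shallow.val)` → prints 3
`print(shallow.children[0].val)` → prints 294
`print(deep.val)` → prints 3
`print(deep.children[0].val)` → prints 1

Answer:
3
294
3
1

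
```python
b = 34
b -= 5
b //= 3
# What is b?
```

Trace:
`b = 34` → b = 34
`b -= 5` → b = 29
`b //= 3` → b = 9
So b = 9

Answer: 9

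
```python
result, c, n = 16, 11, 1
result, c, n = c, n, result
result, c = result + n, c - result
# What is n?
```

Trace:
`result, c, n = 16, 11, 1` → result = 16; c = 11; n = 1
`result, c, n = c, n, result` → result = 11; c = 1; n = 16
`result, c = result + n, c - result` → result = 27; c = -10
So n = 16

Answer: 16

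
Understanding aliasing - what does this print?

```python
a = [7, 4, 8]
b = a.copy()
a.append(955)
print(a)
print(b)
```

Key concept: list.copy() creates independent copy.
Step by step:
`a = [7, 4, 8]` → a = [7, 4, 8]
`b = a.copy()` → b = [7, 4, 8]
`a.append(955)` → a = [7, 4, 8, 955]
`print(a)` → prints [7, 4, 8, 955]
`print(b)` → prints [7, 4, 8]

Answer:
[7, 4, 8, 955]
[7, 4, 8]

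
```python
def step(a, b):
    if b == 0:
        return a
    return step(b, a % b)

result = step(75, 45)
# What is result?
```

step(75, 45) -> step(45, 30) -> step(30, 15) -> step(15, 0) -> 15

Answer: 15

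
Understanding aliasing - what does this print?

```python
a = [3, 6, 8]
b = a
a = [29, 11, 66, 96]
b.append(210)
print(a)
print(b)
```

Key concept: rebinding vs mutation: a is rebound to a new list, b still points at the original.
Step by step:
`a = [3, 6, 8]` → a = [3, 6, 8]
`b = a` → b = [3, 6, 8] (same object as a)
`a = [29, 11, 66, 96]` → a = [29, 11, 66, 96]
`b.append(210)` → b = [3, 6, 8, 210]
`print(a)` → prints [29, 11, 66, 96]
`print(b)` → prints [3, 6, 8, 210]

Answer:
[29, 11, 66, 96]
[3, 6, 8, 210]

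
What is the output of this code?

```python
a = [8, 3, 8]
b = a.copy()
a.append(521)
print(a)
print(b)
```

Key concept: list.copy() creates independent copy.
Step by step:
`a = [8, 3, 8]` → a = [8, 3, 8]
`b = a.copy()` → b = [8, 3, 8]
`a.append(521)` → a = [8, 3, 8, 521]
`print(a)` → prints [8, 3, 8, 521]
`print(b)` → prints [8, 3, 8]

Answer:
[8, 3, 8, 521]
[8, 3, 8]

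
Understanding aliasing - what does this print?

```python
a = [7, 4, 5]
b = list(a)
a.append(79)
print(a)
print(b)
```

Key concept: list() constructor creates copy.
Step by step:
`a = [7, 4, 5]` → a = [7, 4, 5]
`b = list(a)` → b = [7, 4, 5]
`a.append(79)` → a = [7, 4, 5, 79]
`print(a)` → prints [7, 4, 5, 79]
`print(b)` → prints [7, 4, 5]

Answer:
[7, 4, 5, 79]
[7, 4, 5]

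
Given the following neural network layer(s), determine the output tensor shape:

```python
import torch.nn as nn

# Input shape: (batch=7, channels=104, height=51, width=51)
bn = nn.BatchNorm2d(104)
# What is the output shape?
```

Input: (7, 104, 51, 51) -> Output: (7, 104, 51, 51)

Answer: (7, 104, 51, 51)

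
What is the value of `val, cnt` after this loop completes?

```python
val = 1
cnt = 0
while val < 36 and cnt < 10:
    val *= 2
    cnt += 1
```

Double until >= 36 or 10 iterations
`val, cnt` takes the values: (1, 0) → (2, 0) → (2, 1) → (4, 1) → (4, 2) → (8, 2) → (8, 3) → (16, 3) → (16, 4) → (32, 4) → (32, 5) → (64, 5) → (64, 6)

Answer: 64, 6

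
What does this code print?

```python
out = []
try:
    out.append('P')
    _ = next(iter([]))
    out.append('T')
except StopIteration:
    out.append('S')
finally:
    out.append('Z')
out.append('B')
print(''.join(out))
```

Execution trace: 'P' (try body) → 'S' (except StopIteration) → 'Z' (finally) → 'B' (after the try/except). Output: PSZB

Answer: PSZB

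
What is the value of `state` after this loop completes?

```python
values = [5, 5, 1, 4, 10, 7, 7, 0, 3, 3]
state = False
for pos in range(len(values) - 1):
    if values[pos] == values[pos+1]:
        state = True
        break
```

Check consecutive duplicates in [5, 5, 1, 4, 10, 7, 7, 0, 3, 3]
`state` takes the values: False → True

Answer: True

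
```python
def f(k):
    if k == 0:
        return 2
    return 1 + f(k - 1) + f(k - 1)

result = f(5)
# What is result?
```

f(k) = 1 + 2·f(k-1), f(0)=2. Closed form: (2+1)·2^5 - 1 = 95.

Answer: 95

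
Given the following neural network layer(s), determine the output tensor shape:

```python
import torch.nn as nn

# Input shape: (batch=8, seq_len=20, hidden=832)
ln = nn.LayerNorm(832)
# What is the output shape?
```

Input: (8, 20, 832) -> Output: (8, 20, 832)

Answer: (8, 20, 832)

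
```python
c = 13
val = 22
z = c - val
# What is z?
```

Trace:
`c = 13` → c = 13
`val = 22` → val = 22
`z = c - val` → z = -9
So z = -9

Answer: -9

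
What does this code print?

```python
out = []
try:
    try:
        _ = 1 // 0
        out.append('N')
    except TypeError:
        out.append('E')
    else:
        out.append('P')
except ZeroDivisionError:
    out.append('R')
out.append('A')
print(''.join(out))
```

Execution trace: 'R' (outer except ZeroDivisionError) → 'A' (after the try/except). Output: RA

Answer: RA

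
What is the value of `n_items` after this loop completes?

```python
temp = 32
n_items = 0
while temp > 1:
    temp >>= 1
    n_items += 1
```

Count right shifts until 1
`n_items` takes the values: 0 → 1 → 2 → 3 → 4 → 5

Answer: 5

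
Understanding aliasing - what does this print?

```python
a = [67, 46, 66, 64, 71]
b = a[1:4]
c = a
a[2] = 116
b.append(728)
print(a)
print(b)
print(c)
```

Key concept: slice vs alias.
Step by step:
`a = [67, 46, 66, 64, 71]` → a = [67, 46, 66, 64, 71]
`b = a[1:4]` → b = [46, 66, 64]
`c = a` → c = [67, 46, 66, 64, 71] (same object as a)
`a[2] = 116` → a = [67, 46, 116, 64, 71] (same object as c); c = [67, 46, 116, 64, 71] (same object as a)
`b.append(728)` → b = [46, 66, 64, 728]
`print(a)` → prints [67, 46, 116, 64, 71]
`print(b)` → prints [46, 66, 64, 728]
`print(c)` → prints [67, 46, 116, 64, 71]

Answer:
[67, 46, 116, 64, 71]
[46, 66, 64, 728]
[67, 46, 116, 64, 71]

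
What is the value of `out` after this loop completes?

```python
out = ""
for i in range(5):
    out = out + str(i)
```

Concatenate digits 0 to 4
`out` takes the values: "" → "0" → "01" → "012" → "0123" → "01234"

Answer: "01234"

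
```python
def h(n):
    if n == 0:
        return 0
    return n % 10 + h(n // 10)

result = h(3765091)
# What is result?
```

Sum of digits of 3765091: 1 + 9 + 0 + 5 + 6 + 7 + 3 = 31

Answer: 31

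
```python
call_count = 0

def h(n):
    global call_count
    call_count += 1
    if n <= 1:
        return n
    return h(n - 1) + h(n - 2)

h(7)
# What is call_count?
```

Calls(n) = 1 + Calls(n-1) + Calls(n-2); Calls(0)=Calls(1)=1. For n=7 this gives 41.

Answer: 41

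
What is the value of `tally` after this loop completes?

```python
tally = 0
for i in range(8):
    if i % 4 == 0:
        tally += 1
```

Count numbers divisible by 4 in range(8)
`tally` takes the values: 0 → 1 → 2

Answer: 2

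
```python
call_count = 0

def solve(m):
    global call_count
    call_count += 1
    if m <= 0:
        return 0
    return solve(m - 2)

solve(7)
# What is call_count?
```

Linear recursion stepping by 2: 5 calls from m=7 down to ≤0.

Answer: 5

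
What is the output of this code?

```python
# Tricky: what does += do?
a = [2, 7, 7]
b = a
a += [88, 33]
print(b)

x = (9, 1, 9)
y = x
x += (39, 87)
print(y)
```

Key concept: += behavior differs for mutable vs immutable.
Step by step:
`a = [2, 7, 7]` → a = [2, 7, 7]
`b = a` → b = [2, 7, 7] (same object as a)
`a += [88, 33]` → a = [2, 7, 7, 88, 33] (same object as b); b = [2, 7, 7, 88, 33] (same object as a)
`print(b)` → prints [2, 7, 7, 88, 33]
`x = (9, 1, 9)` → x = (9, 1, 9)
`y = x` → y = (9, 1, 9)
`x += (39, 87)` → x = (9, 1, 9, 39, 87)
`print(y)` → prints (9, 1, 9)

Answer:
[2, 7, 7, 88, 33]
(9, 1, 9)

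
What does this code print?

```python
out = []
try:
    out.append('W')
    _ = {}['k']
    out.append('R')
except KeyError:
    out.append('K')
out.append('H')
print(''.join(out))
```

Execution trace: 'W' (try body) → 'K' (except KeyError) → 'H' (after the try/except). Output: WKH

Answer: WKH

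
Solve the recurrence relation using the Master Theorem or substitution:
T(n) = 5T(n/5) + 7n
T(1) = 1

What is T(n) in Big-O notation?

By Master Theorem: a=5, b=5, f(n)=7n. Since log_5(5) = 1 and f(n) = Θ(n^1), Case 2 applies. T(n) = O(n log n).

Answer: O(n log n)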